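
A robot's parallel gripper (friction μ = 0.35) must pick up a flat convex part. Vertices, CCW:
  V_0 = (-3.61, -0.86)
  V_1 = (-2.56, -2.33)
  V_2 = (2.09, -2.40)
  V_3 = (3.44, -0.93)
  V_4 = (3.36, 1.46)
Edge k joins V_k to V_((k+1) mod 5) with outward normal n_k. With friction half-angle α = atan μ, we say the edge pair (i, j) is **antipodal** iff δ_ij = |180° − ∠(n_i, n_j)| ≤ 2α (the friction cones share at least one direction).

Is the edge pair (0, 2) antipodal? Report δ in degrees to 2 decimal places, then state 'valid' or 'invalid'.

δ = 78.10°, invalid

α = atan 0.35 = 19.29°;  2α = 38.58°
edge 0: e_0 = (+1.05, -1.47);  n_0 = (-0.8137, -0.5812)
edge 2: e_2 = (+1.35, +1.47);  n_2 = (+0.7365, -0.6764)
∠(n_0, n_2) = 101.90°
δ = |180° − 101.90°| = 78.10°
78.10° > 2α = 38.58°  →  invalid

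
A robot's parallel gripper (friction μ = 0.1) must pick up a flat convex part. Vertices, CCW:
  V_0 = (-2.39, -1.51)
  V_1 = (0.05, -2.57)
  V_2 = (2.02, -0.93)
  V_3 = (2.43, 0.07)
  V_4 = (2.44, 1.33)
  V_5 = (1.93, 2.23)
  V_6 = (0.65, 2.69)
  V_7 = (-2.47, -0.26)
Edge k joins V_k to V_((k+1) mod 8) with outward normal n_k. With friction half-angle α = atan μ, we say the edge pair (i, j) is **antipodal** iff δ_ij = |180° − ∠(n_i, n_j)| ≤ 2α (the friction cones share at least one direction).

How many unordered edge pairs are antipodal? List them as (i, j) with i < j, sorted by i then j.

α = atan 0.1 = 5.71°;  2α = 11.42°
n_0 = (-0.3985, -0.9172)
n_1 = (+0.6398, -0.7685)
n_2 = (+0.9253, -0.3794)
n_3 = (+1.0000, -0.0079)
n_4 = (+0.8700, +0.4930)
n_5 = (+0.3382, +0.9411)
n_6 = (-0.6870, +0.7266)
n_7 = (-0.9980, -0.0639)
  (0,1): δ = 116.74°  ·
  (0,2): δ = 88.81°  ·
  (0,3): δ = 66.97°  ·
  (0,4): δ = 36.98°  ·
  (0,5): δ = 3.71°  ✓
  (0,6): δ = 66.88°  ·
  (0,7): δ = 117.14°  ·
  (1,2): δ = 152.07°  ·
  (1,3): δ = 130.23°  ·
  (1,4): δ = 100.24°  ·
  (1,5): δ = 59.54°  ·
  (1,6): δ = 3.62°  ✓
  (1,7): δ = 53.88°  ·
  (2,3): δ = 158.16°  ·
  (2,4): δ = 128.17°  ·
  (2,5): δ = 87.47°  ·
  (2,6): δ = 24.31°  ·
  (2,7): δ = 25.96°  ·
  (3,4): δ = 150.01°  ·
  (3,5): δ = 109.31°  ·
  (3,6): δ = 46.15°  ·
  (3,7): δ = 4.12°  ✓
  (4,5): δ = 139.31°  ·
  (4,6): δ = 76.14°  ·
  (4,7): δ = 25.88°  ·
  (5,6): δ = 116.84°  ·
  (5,7): δ = 66.57°  ·
  (6,7): δ = 129.73°  ·
antipodal pairs: 3

count = 3; pairs: (0,5), (1,6), (3,7)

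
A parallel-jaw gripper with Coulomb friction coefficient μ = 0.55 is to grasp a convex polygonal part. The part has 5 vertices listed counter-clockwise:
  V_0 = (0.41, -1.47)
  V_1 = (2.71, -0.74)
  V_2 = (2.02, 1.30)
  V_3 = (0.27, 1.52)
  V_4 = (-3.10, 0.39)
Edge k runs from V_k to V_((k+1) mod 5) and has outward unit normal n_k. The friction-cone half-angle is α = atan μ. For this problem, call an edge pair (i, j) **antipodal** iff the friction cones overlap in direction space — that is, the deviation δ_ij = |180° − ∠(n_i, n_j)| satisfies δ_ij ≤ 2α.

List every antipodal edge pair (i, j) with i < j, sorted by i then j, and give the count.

count = 5; pairs: (0,2), (0,3), (1,4), (2,4), (3,4)

α = atan 0.55 = 28.81°;  2α = 57.62°
n_0 = (+0.3025, -0.9531)
n_1 = (+0.9473, +0.3204)
n_2 = (+0.1247, +0.9922)
n_3 = (-0.3179, +0.9481)
n_4 = (-0.4682, -0.8836)
  (0,1): δ = 88.92°  ·
  (0,2): δ = 24.77°  ✓
  (0,3): δ = 0.93°  ✓
  (0,4): δ = 134.47°  ·
  (1,2): δ = 115.85°  ·
  (1,3): δ = 90.15°  ·
  (1,4): δ = 43.39°  ✓
  (2,3): δ = 154.30°  ·
  (2,4): δ = 20.75°  ✓
  (3,4): δ = 46.46°  ✓
antipodal pairs: 5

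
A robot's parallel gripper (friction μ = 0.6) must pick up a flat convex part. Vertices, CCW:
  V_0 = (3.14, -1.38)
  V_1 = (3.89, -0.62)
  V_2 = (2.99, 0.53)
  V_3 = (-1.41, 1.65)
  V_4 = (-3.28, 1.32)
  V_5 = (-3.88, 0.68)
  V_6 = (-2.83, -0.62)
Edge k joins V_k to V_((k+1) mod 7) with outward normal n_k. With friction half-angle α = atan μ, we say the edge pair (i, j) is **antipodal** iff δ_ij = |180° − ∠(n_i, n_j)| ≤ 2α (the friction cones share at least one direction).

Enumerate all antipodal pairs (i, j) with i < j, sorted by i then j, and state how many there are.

α = atan 0.6 = 30.96°;  2α = 61.93°
n_0 = (+0.7118, -0.7024)
n_1 = (+0.7875, +0.6163)
n_2 = (+0.2467, +0.9691)
n_3 = (-0.1738, +0.9848)
n_4 = (-0.7295, +0.6839)
n_5 = (-0.7779, -0.6283)
n_6 = (-0.1263, -0.9920)
  (0,1): δ = 97.33°  ·
  (0,2): δ = 59.66°  ✓
  (0,3): δ = 35.37°  ✓
  (0,4): δ = 1.47°  ✓
  (0,5): δ = 83.55°  ·
  (0,6): δ = 127.37°  ·
  (1,2): δ = 142.33°  ·
  (1,3): δ = 118.04°  ·
  (1,4): δ = 81.20°  ·
  (1,5): δ = 0.88°  ✓
  (1,6): δ = 44.70°  ✓
  (2,3): δ = 155.71°  ·
  (2,4): δ = 118.87°  ·
  (2,5): δ = 36.79°  ✓
  (2,6): δ = 7.03°  ✓
  (3,4): δ = 143.16°  ·
  (3,5): δ = 61.08°  ✓
  (3,6): δ = 17.26°  ✓
  (4,5): δ = 97.92°  ·
  (4,6): δ = 54.10°  ✓
  (5,6): δ = 136.18°  ·
antipodal pairs: 10

count = 10; pairs: (0,2), (0,3), (0,4), (1,5), (1,6), (2,5), (2,6), (3,5), (3,6), (4,6)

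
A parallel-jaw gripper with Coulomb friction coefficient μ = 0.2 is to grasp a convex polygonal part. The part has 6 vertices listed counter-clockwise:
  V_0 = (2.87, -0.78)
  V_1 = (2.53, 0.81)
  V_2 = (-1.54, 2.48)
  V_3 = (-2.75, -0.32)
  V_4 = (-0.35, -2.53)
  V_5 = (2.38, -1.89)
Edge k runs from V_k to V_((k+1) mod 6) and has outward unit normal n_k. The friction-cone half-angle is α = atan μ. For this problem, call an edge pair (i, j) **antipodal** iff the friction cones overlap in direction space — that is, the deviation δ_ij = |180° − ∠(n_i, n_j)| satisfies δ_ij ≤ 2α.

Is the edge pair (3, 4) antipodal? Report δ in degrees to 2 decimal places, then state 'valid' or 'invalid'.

α = atan 0.2 = 11.31°;  2α = 22.62°
edge 3: e_3 = (+2.40, -2.21);  n_3 = (-0.6774, -0.7356)
edge 4: e_4 = (+2.73, +0.64);  n_4 = (+0.2282, -0.9736)
∠(n_3, n_4) = 55.83°
δ = |180° − 55.83°| = 124.17°
124.17° > 2α = 22.62°  →  invalid

δ = 124.17°, invalid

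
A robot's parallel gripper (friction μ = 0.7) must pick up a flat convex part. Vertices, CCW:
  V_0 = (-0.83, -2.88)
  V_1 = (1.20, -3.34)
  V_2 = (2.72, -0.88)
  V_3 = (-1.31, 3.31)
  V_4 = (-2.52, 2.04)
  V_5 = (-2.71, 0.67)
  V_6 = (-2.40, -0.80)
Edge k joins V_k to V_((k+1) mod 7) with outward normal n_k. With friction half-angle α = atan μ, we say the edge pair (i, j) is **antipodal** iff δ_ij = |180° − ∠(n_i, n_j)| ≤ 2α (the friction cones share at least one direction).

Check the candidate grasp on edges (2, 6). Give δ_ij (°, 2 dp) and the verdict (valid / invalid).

δ = 6.84°, valid

α = atan 0.7 = 34.99°;  2α = 69.98°
edge 2: e_2 = (-4.03, +4.19);  n_2 = (+0.7207, +0.6932)
edge 6: e_6 = (+1.57, -2.08);  n_6 = (-0.7982, -0.6025)
∠(n_2, n_6) = 173.16°
δ = |180° − 173.16°| = 6.84°
6.84° ≤ 2α = 69.98°  →  valid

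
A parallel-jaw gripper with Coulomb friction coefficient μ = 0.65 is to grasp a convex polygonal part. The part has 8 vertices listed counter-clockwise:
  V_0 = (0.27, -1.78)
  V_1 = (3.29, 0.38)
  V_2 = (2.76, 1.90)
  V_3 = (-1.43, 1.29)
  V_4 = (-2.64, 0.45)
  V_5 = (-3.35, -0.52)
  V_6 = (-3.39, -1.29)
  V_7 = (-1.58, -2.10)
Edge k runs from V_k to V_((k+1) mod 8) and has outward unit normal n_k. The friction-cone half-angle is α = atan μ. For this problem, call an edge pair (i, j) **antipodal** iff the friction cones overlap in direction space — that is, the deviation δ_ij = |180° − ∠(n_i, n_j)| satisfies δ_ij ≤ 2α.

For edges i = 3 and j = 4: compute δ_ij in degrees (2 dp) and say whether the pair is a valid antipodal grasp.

δ = 160.97°, invalid

α = atan 0.65 = 33.02°;  2α = 66.05°
edge 3: e_3 = (-1.21, -0.84);  n_3 = (-0.5703, +0.8215)
edge 4: e_4 = (-0.71, -0.97);  n_4 = (-0.8069, +0.5906)
∠(n_3, n_4) = 19.03°
δ = |180° − 19.03°| = 160.97°
160.97° > 2α = 66.05°  →  invalid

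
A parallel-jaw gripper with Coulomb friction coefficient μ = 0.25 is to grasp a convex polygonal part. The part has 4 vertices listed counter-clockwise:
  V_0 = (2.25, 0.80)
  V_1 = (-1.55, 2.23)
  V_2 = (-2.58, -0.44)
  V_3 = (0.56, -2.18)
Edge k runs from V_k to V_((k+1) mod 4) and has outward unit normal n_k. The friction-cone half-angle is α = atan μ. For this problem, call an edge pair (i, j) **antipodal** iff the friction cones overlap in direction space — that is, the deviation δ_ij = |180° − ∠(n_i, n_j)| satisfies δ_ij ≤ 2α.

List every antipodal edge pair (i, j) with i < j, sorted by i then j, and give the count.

α = atan 0.25 = 14.04°;  2α = 28.07°
n_0 = (+0.3522, +0.9359)
n_1 = (-0.9330, +0.3599)
n_2 = (-0.4847, -0.8747)
n_3 = (+0.8699, -0.4933)
  (0,1): δ = 90.47°  ·
  (0,2): δ = 8.37°  ✓
  (0,3): δ = 81.06°  ·
  (1,2): δ = 97.90°  ·
  (1,3): δ = 8.46°  ✓
  (2,3): δ = 90.57°  ·
antipodal pairs: 2

count = 2; pairs: (0,2), (1,3)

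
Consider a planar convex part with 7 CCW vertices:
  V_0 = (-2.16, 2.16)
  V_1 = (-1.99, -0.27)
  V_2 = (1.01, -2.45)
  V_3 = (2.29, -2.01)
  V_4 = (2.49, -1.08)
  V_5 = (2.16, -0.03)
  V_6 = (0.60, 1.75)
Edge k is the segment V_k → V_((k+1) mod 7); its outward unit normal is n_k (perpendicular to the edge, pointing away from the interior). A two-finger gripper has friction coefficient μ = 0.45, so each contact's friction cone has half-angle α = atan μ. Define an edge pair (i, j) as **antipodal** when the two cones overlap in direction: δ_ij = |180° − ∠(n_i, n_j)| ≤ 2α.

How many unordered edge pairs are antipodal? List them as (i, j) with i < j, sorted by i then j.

α = atan 0.45 = 24.23°;  2α = 48.46°
n_0 = (-0.9976, -0.0698)
n_1 = (-0.5879, -0.8090)
n_2 = (+0.3251, -0.9457)
n_3 = (+0.9776, -0.2102)
n_4 = (+0.9540, +0.2998)
n_5 = (+0.7521, +0.6591)
n_6 = (+0.1469, +0.9891)
  (0,1): δ = 130.01°  ·
  (0,2): δ = 75.03°  ·
  (0,3): δ = 16.14°  ✓
  (0,4): δ = 13.45°  ✓
  (0,5): δ = 37.23°  ✓
  (0,6): δ = 77.55°  ·
  (1,2): δ = 125.02°  ·
  (1,3): δ = 66.13°  ·
  (1,4): δ = 36.55°  ✓
  (1,5): δ = 12.76°  ✓
  (1,6): δ = 27.56°  ✓
  (2,3): δ = 121.11°  ·
  (2,4): δ = 91.52°  ·
  (2,5): δ = 67.74°  ·
  (2,6): δ = 27.42°  ✓
  (3,4): δ = 150.42°  ·
  (3,5): δ = 126.63°  ·
  (3,6): δ = 86.31°  ·
  (4,5): δ = 156.22°  ·
  (4,6): δ = 115.90°  ·
  (5,6): δ = 139.68°  ·
antipodal pairs: 7

count = 7; pairs: (0,3), (0,4), (0,5), (1,4), (1,5), (1,6), (2,6)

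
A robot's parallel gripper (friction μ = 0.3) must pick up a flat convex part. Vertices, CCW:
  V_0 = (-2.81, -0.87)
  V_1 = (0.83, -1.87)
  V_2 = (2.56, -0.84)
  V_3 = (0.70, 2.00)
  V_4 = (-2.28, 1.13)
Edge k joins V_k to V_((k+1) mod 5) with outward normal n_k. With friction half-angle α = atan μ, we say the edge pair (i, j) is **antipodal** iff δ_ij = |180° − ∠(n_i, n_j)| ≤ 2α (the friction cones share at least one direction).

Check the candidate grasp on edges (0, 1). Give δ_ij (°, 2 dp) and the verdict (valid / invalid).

δ = 133.87°, invalid

α = atan 0.3 = 16.70°;  2α = 33.40°
edge 0: e_0 = (+3.64, -1.00);  n_0 = (-0.2649, -0.9643)
edge 1: e_1 = (+1.73, +1.03);  n_1 = (+0.5116, -0.8592)
∠(n_0, n_1) = 46.13°
δ = |180° − 46.13°| = 133.87°
133.87° > 2α = 33.40°  →  invalid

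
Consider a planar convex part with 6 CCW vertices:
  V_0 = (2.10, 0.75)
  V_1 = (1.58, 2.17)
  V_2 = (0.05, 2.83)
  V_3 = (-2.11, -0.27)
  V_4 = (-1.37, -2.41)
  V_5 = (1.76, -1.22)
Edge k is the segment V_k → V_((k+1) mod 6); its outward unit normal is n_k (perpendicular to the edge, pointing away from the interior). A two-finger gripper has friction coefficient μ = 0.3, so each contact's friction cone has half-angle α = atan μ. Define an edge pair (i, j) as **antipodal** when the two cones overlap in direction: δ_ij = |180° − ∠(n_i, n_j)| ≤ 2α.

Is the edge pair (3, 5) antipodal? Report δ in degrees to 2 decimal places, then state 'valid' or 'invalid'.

α = atan 0.3 = 16.70°;  2α = 33.40°
edge 3: e_3 = (+0.74, -2.14);  n_3 = (-0.9451, -0.3268)
edge 5: e_5 = (+0.34, +1.97);  n_5 = (+0.9854, -0.1701)
∠(n_3, n_5) = 151.13°
δ = |180° − 151.13°| = 28.87°
28.87° ≤ 2α = 33.40°  →  valid

δ = 28.87°, valid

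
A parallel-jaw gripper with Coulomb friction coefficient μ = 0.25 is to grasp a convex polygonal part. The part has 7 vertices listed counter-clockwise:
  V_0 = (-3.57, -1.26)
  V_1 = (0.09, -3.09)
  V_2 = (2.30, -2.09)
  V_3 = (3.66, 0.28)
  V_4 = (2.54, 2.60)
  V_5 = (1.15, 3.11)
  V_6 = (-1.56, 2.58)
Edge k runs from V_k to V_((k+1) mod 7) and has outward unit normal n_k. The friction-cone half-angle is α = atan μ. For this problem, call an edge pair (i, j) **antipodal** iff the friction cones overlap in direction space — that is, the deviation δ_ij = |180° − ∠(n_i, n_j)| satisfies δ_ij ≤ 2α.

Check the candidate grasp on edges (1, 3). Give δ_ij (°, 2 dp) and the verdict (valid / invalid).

α = atan 0.25 = 14.04°;  2α = 28.07°
edge 1: e_1 = (+2.21, +1.00);  n_1 = (+0.4122, -0.9111)
edge 3: e_3 = (-1.12, +2.32);  n_3 = (+0.9006, +0.4347)
∠(n_1, n_3) = 91.42°
δ = |180° − 91.42°| = 88.58°
88.58° > 2α = 28.07°  →  invalid

δ = 88.58°, invalid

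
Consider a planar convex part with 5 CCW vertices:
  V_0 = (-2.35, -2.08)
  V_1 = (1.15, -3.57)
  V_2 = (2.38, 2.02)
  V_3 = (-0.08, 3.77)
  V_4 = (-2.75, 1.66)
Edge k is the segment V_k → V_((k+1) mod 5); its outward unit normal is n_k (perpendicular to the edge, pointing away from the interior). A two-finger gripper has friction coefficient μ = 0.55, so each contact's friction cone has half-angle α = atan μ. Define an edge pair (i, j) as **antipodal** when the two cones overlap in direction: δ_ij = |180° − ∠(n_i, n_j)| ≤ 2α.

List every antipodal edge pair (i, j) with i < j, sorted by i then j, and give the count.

α = atan 0.55 = 28.81°;  2α = 57.62°
n_0 = (-0.3917, -0.9201)
n_1 = (+0.9766, -0.2149)
n_2 = (+0.5797, +0.8149)
n_3 = (-0.6200, +0.7846)
n_4 = (-0.9943, -0.1063)
  (0,1): δ = 79.35°  ·
  (0,2): δ = 12.37°  ✓
  (0,3): δ = 61.38°  ·
  (0,4): δ = 119.16°  ·
  (1,2): δ = 113.02°  ·
  (1,3): δ = 39.27°  ✓
  (1,4): δ = 18.51°  ✓
  (2,3): δ = 106.25°  ·
  (2,4): δ = 48.47°  ✓
  (3,4): δ = 122.21°  ·
antipodal pairs: 4

count = 4; pairs: (0,2), (1,3), (1,4), (2,4)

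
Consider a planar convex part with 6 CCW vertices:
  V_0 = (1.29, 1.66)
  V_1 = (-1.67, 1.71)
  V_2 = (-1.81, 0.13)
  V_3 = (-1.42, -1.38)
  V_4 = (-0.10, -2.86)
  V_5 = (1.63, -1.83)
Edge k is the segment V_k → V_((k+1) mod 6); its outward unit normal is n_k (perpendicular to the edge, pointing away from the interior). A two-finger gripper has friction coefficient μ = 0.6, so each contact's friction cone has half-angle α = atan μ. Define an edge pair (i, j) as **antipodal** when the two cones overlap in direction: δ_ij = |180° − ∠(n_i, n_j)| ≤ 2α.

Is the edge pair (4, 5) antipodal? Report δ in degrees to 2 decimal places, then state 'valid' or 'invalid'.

α = atan 0.6 = 30.96°;  2α = 61.93°
edge 4: e_4 = (+1.73, +1.03);  n_4 = (+0.5116, -0.8592)
edge 5: e_5 = (-0.34, +3.49);  n_5 = (+0.9953, +0.0970)
∠(n_4, n_5) = 64.80°
δ = |180° − 64.80°| = 115.20°
115.20° > 2α = 61.93°  →  invalid

δ = 115.20°, invalid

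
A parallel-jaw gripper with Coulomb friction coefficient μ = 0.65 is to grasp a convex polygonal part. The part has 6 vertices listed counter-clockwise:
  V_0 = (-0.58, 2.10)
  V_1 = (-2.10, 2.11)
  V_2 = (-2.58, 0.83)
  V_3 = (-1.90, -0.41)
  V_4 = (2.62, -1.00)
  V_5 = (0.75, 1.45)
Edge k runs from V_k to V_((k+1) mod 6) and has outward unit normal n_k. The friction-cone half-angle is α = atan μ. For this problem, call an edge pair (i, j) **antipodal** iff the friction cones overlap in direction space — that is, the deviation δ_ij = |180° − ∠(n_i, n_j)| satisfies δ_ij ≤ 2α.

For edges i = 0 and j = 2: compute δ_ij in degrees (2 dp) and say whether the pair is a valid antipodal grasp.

α = atan 0.65 = 33.02°;  2α = 66.05°
edge 0: e_0 = (-1.52, +0.01);  n_0 = (+0.0066, +1.0000)
edge 2: e_2 = (+0.68, -1.24);  n_2 = (-0.8768, -0.4808)
∠(n_0, n_2) = 119.12°
δ = |180° − 119.12°| = 60.88°
60.88° ≤ 2α = 66.05°  →  valid

δ = 60.88°, valid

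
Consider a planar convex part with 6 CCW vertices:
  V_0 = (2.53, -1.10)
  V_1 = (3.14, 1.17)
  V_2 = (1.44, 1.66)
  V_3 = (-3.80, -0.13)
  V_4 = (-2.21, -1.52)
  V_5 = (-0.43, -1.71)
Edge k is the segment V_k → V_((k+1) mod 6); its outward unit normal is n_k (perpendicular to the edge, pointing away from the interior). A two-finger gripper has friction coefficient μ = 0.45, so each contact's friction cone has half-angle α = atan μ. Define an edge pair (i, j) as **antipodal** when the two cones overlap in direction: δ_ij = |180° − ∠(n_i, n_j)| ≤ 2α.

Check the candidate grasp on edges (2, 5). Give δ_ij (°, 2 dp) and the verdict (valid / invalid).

α = atan 0.45 = 24.23°;  2α = 48.46°
edge 2: e_2 = (-5.24, -1.79);  n_2 = (-0.3233, +0.9463)
edge 5: e_5 = (+2.96, +0.61);  n_5 = (+0.2018, -0.9794)
∠(n_2, n_5) = 172.78°
δ = |180° − 172.78°| = 7.22°
7.22° ≤ 2α = 48.46°  →  valid

δ = 7.22°, valid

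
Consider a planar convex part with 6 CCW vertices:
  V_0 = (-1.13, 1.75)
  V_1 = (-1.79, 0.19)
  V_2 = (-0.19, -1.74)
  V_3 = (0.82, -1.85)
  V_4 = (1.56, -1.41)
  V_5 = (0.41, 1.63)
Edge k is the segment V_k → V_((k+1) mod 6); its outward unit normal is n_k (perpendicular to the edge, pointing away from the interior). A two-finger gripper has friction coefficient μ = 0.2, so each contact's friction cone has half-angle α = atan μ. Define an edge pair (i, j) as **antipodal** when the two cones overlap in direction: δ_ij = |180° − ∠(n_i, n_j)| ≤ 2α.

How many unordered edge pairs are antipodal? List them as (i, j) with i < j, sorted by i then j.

count = 2; pairs: (1,4), (2,5)

α = atan 0.2 = 11.31°;  2α = 22.62°
n_0 = (-0.9210, +0.3896)
n_1 = (-0.7699, -0.6382)
n_2 = (-0.1083, -0.9941)
n_3 = (+0.5111, -0.8595)
n_4 = (+0.9353, +0.3538)
n_5 = (+0.0777, +0.9970)
  (0,1): δ = 117.41°  ·
  (0,2): δ = 73.28°  ·
  (0,3): δ = 36.33°  ·
  (0,4): δ = 43.65°  ·
  (0,5): δ = 108.48°  ·
  (1,2): δ = 135.87°  ·
  (1,3): δ = 98.92°  ·
  (1,4): δ = 18.94°  ✓
  (1,5): δ = 45.89°  ·
  (2,3): δ = 143.05°  ·
  (2,4): δ = 63.06°  ·
  (2,5): δ = 1.76°  ✓
  (3,4): δ = 100.01°  ·
  (3,5): δ = 35.19°  ·
  (4,5): δ = 115.18°  ·
antipodal pairs: 2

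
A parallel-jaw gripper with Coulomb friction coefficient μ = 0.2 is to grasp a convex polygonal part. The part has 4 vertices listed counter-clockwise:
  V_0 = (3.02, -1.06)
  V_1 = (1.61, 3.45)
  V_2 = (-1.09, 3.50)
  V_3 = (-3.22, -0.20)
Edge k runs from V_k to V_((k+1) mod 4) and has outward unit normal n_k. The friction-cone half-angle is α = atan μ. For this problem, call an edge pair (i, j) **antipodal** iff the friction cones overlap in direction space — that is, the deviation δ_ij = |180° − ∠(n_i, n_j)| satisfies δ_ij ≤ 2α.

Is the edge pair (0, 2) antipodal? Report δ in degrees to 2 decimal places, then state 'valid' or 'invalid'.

α = atan 0.2 = 11.31°;  2α = 22.62°
edge 0: e_0 = (-1.41, +4.51);  n_0 = (+0.9544, +0.2984)
edge 2: e_2 = (-2.13, -3.70);  n_2 = (-0.8667, +0.4989)
∠(n_0, n_2) = 132.71°
δ = |180° − 132.71°| = 47.29°
47.29° > 2α = 22.62°  →  invalid

δ = 47.29°, invalid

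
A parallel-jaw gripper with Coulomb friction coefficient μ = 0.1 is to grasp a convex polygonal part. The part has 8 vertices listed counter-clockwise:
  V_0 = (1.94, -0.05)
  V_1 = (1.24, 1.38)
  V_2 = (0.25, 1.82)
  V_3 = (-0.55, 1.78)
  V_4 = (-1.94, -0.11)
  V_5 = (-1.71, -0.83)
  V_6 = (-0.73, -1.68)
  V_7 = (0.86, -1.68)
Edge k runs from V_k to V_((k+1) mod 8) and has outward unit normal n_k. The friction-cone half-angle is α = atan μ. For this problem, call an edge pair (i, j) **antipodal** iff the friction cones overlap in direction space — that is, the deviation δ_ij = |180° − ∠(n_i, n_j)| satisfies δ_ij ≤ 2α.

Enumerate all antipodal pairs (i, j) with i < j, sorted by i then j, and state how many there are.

count = 3; pairs: (0,4), (2,6), (3,7)

α = atan 0.1 = 5.71°;  2α = 11.42°
n_0 = (+0.8982, +0.4397)
n_1 = (+0.4061, +0.9138)
n_2 = (-0.0499, +0.9988)
n_3 = (-0.8056, +0.5925)
n_4 = (-0.9526, -0.3043)
n_5 = (-0.6552, -0.7554)
n_6 = (+0.0000, -1.0000)
n_7 = (+0.8336, -0.5523)
  (0,1): δ = 140.04°  ·
  (0,2): δ = 113.22°  ·
  (0,3): δ = 62.41°  ·
  (0,4): δ = 8.37°  ✓
  (0,5): δ = 22.98°  ·
  (0,6): δ = 63.92°  ·
  (0,7): δ = 120.39°  ·
  (1,2): δ = 153.18°  ·
  (1,3): δ = 102.37°  ·
  (1,4): δ = 48.32°  ·
  (1,5): δ = 16.97°  ·
  (1,6): δ = 23.96°  ·
  (1,7): δ = 80.43°  ·
  (2,3): δ = 129.20°  ·
  (2,4): δ = 75.15°  ·
  (2,5): δ = 43.80°  ·
  (2,6): δ = 2.86°  ✓
  (2,7): δ = 53.61°  ·
  (3,4): δ = 125.95°  ·
  (3,5): δ = 94.60°  ·
  (3,6): δ = 53.67°  ·
  (3,7): δ = 2.81°  ✓
  (4,5): δ = 148.65°  ·
  (4,6): δ = 107.72°  ·
  (4,7): δ = 51.24°  ·
  (5,6): δ = 139.06°  ·
  (5,7): δ = 82.59°  ·
  (6,7): δ = 123.53°  ·
antipodal pairs: 3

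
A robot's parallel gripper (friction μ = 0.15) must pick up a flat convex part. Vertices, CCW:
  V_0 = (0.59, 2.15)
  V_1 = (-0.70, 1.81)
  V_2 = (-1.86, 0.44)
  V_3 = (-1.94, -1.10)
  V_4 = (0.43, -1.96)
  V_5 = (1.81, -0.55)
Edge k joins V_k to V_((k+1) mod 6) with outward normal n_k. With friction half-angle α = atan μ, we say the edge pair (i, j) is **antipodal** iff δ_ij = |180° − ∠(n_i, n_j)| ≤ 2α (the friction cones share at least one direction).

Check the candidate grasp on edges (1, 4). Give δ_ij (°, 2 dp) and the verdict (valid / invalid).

δ = 4.13°, valid

α = atan 0.15 = 8.53°;  2α = 17.06°
edge 1: e_1 = (-1.16, -1.37);  n_1 = (-0.7632, +0.6462)
edge 4: e_4 = (+1.38, +1.41);  n_4 = (+0.7147, -0.6995)
∠(n_1, n_4) = 175.87°
δ = |180° − 175.87°| = 4.13°
4.13° ≤ 2α = 17.06°  →  valid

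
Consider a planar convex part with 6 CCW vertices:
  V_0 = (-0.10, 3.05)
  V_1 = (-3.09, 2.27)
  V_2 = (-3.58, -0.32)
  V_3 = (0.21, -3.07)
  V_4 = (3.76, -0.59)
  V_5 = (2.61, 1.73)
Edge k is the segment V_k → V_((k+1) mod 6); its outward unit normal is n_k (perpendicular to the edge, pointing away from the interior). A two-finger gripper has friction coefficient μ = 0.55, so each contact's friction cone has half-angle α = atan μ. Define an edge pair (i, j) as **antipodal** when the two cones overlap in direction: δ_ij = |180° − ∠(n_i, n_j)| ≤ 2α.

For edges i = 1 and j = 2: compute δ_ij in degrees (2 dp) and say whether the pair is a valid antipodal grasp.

δ = 115.25°, invalid

α = atan 0.55 = 28.81°;  2α = 57.62°
edge 1: e_1 = (-0.49, -2.59);  n_1 = (-0.9826, +0.1859)
edge 2: e_2 = (+3.79, -2.75);  n_2 = (-0.5873, -0.8094)
∠(n_1, n_2) = 64.75°
δ = |180° − 64.75°| = 115.25°
115.25° > 2α = 57.62°  →  invalid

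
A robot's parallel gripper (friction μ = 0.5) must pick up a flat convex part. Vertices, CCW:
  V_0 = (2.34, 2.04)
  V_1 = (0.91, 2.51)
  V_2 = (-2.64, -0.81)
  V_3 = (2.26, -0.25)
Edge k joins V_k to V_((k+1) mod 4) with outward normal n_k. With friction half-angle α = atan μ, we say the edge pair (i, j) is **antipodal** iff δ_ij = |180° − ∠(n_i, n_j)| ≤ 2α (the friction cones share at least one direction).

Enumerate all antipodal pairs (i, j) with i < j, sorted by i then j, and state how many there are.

count = 3; pairs: (0,2), (1,2), (1,3)

α = atan 0.5 = 26.57°;  2α = 53.13°
n_0 = (+0.3122, +0.9500)
n_1 = (-0.6831, +0.7304)
n_2 = (+0.1135, -0.9935)
n_3 = (+0.9994, -0.0349)
  (0,1): δ = 118.72°  ·
  (0,2): δ = 24.71°  ✓
  (0,3): δ = 106.19°  ·
  (1,2): δ = 36.56°  ✓
  (1,3): δ = 44.92°  ✓
  (2,3): δ = 98.52°  ·
antipodal pairs: 3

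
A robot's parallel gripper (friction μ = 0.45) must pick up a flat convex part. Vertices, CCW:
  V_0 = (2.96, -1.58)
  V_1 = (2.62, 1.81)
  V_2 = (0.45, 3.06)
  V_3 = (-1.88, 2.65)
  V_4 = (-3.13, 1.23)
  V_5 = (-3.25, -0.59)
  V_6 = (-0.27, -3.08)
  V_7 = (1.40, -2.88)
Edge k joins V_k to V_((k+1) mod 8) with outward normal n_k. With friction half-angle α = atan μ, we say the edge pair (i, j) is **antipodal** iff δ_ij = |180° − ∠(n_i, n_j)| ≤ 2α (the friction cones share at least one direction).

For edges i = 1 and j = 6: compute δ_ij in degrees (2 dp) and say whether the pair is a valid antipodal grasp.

δ = 36.77°, valid

α = atan 0.45 = 24.23°;  2α = 48.46°
edge 1: e_1 = (-2.17, +1.25);  n_1 = (+0.4991, +0.8665)
edge 6: e_6 = (+1.67, +0.20);  n_6 = (+0.1189, -0.9929)
∠(n_1, n_6) = 143.23°
δ = |180° − 143.23°| = 36.77°
36.77° ≤ 2α = 48.46°  →  valid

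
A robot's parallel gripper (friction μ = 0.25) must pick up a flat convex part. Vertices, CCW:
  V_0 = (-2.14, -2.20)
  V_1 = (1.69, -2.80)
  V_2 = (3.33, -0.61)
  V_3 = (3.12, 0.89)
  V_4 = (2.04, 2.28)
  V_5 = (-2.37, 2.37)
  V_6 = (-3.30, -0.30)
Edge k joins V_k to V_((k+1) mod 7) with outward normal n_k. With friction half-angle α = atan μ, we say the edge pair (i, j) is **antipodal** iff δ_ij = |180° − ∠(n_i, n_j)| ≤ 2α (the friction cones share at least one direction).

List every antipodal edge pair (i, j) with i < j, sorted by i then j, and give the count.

α = atan 0.25 = 14.04°;  2α = 28.07°
n_0 = (-0.1548, -0.9880)
n_1 = (+0.8004, -0.5994)
n_2 = (+0.9903, +0.1386)
n_3 = (+0.7897, +0.6135)
n_4 = (+0.0204, +0.9998)
n_5 = (-0.9444, +0.3289)
n_6 = (-0.8535, -0.5211)
  (0,1): δ = 117.92°  ·
  (0,2): δ = 73.13°  ·
  (0,3): δ = 43.25°  ·
  (0,4): δ = 7.73°  ✓
  (0,5): δ = 79.70°  ·
  (0,6): δ = 130.31°  ·
  (1,2): δ = 135.20°  ·
  (1,3): δ = 105.33°  ·
  (1,4): δ = 54.34°  ·
  (1,5): δ = 17.62°  ✓
  (1,6): δ = 68.23°  ·
  (2,3): δ = 150.12°  ·
  (2,4): δ = 99.14°  ·
  (2,5): δ = 27.17°  ✓
  (2,6): δ = 23.44°  ✓
  (3,4): δ = 129.02°  ·
  (3,5): δ = 57.05°  ·
  (3,6): δ = 6.44°  ✓
  (4,5): δ = 108.03°  ·
  (4,6): δ = 57.43°  ·
  (5,6): δ = 129.39°  ·
antipodal pairs: 5

count = 5; pairs: (0,4), (1,5), (2,5), (2,6), (3,6)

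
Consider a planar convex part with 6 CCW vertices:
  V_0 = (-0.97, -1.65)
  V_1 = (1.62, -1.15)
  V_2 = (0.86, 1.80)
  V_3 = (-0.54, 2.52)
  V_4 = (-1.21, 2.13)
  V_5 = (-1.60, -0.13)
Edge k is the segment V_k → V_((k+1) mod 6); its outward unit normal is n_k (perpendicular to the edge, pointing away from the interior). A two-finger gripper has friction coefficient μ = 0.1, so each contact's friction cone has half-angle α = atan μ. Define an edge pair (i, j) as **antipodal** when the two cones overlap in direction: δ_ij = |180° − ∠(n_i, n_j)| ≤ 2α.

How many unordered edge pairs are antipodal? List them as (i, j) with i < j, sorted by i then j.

count = 1; pairs: (1,5)

α = atan 0.1 = 5.71°;  2α = 11.42°
n_0 = (+0.1896, -0.9819)
n_1 = (+0.9684, +0.2495)
n_2 = (+0.4573, +0.8893)
n_3 = (-0.5031, +0.8642)
n_4 = (-0.9854, +0.1701)
n_5 = (-0.9238, -0.3829)
  (0,1): δ = 86.48°  ·
  (0,2): δ = 38.14°  ·
  (0,3): δ = 19.28°  ·
  (0,4): δ = 69.28°  ·
  (0,5): δ = 101.59°  ·
  (1,2): δ = 131.66°  ·
  (1,3): δ = 74.24°  ·
  (1,4): δ = 24.24°  ·
  (1,5): δ = 8.07°  ✓
  (2,3): δ = 122.58°  ·
  (2,4): δ = 72.57°  ·
  (2,5): δ = 40.27°  ·
  (3,4): δ = 129.99°  ·
  (3,5): δ = 97.69°  ·
  (4,5): δ = 147.70°  ·
antipodal pairs: 1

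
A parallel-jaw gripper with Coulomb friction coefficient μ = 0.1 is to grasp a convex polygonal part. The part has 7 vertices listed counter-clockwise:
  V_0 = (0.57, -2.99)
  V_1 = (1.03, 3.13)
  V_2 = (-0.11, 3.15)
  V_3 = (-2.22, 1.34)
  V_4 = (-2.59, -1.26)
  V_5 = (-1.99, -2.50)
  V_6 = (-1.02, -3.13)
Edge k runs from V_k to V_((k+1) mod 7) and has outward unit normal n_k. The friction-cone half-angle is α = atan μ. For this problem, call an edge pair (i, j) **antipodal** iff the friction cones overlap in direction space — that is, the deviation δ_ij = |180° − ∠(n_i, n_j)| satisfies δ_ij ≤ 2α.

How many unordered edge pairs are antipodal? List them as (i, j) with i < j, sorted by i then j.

count = 2; pairs: (0,3), (1,6)

α = atan 0.1 = 5.71°;  2α = 11.42°
n_0 = (+0.9972, -0.0750)
n_1 = (+0.0175, +0.9998)
n_2 = (-0.6511, +0.7590)
n_3 = (-0.9900, +0.1409)
n_4 = (-0.9002, -0.4356)
n_5 = (-0.5447, -0.8386)
n_6 = (+0.0877, -0.9961)
  (0,1): δ = 86.71°  ·
  (0,2): δ = 45.08°  ·
  (0,3): δ = 3.80°  ✓
  (0,4): δ = 30.12°  ·
  (0,5): δ = 61.30°  ·
  (0,6): δ = 99.33°  ·
  (1,2): δ = 138.37°  ·
  (1,3): δ = 97.09°  ·
  (1,4): δ = 63.17°  ·
  (1,5): δ = 32.00°  ·
  (1,6): δ = 6.04°  ✓
  (2,3): δ = 138.72°  ·
  (2,4): δ = 104.80°  ·
  (2,5): δ = 73.63°  ·
  (2,6): δ = 35.59°  ·
  (3,4): δ = 146.08°  ·
  (3,5): δ = 114.90°  ·
  (3,6): δ = 76.87°  ·
  (4,5): δ = 148.82°  ·
  (4,6): δ = 110.79°  ·
  (5,6): δ = 141.96°  ·
antipodal pairs: 2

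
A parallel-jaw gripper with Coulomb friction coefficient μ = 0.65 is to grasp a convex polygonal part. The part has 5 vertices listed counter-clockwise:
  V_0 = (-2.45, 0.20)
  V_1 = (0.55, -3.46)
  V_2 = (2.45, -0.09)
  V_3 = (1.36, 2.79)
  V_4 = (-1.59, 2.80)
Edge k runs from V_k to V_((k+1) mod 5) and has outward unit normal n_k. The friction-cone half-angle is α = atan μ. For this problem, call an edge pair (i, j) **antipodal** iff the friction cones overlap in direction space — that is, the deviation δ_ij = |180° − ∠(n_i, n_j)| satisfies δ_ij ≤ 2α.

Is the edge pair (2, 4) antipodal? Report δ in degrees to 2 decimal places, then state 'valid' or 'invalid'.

α = atan 0.65 = 33.02°;  2α = 66.05°
edge 2: e_2 = (-1.09, +2.88);  n_2 = (+0.9353, +0.3540)
edge 4: e_4 = (-0.86, -2.60);  n_4 = (-0.9494, +0.3140)
∠(n_2, n_4) = 140.97°
δ = |180° − 140.97°| = 39.03°
39.03° ≤ 2α = 66.05°  →  valid

δ = 39.03°, valid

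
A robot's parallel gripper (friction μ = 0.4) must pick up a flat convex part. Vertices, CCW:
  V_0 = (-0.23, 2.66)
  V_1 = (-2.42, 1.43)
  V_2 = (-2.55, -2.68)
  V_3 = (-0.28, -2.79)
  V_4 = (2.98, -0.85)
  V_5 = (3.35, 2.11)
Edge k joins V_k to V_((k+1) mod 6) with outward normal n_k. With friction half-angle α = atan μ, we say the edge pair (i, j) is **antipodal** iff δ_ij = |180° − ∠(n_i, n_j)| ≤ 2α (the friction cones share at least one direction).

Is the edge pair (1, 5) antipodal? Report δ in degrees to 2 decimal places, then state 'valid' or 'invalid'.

δ = 83.08°, invalid

α = atan 0.4 = 21.80°;  2α = 43.60°
edge 1: e_1 = (-0.13, -4.11);  n_1 = (-0.9995, +0.0316)
edge 5: e_5 = (-3.58, +0.55);  n_5 = (+0.1518, +0.9884)
∠(n_1, n_5) = 96.92°
δ = |180° − 96.92°| = 83.08°
83.08° > 2α = 43.60°  →  invalid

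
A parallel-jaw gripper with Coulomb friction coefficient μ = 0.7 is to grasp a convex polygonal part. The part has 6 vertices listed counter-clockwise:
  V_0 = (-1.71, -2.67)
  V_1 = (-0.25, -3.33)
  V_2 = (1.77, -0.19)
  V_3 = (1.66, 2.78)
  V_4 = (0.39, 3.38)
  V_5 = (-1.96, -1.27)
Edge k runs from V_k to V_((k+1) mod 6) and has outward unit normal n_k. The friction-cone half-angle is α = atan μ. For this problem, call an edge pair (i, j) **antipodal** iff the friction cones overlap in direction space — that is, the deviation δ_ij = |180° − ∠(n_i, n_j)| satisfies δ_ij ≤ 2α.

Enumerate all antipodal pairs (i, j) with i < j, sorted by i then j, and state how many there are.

α = atan 0.7 = 34.99°;  2α = 69.98°
n_0 = (-0.4119, -0.9112)
n_1 = (+0.8410, -0.5410)
n_2 = (+0.9993, +0.0370)
n_3 = (+0.4272, +0.9042)
n_4 = (-0.8925, +0.4510)
n_5 = (-0.9844, -0.1758)
  (0,1): δ = 98.43°  ·
  (0,2): δ = 63.55°  ✓
  (0,3): δ = 0.96°  ✓
  (0,4): δ = 87.51°  ·
  (0,5): δ = 124.45°  ·
  (1,2): δ = 145.13°  ·
  (1,3): δ = 82.53°  ·
  (1,4): δ = 5.94°  ✓
  (1,5): δ = 42.88°  ✓
  (2,3): δ = 117.41°  ·
  (2,4): δ = 28.93°  ✓
  (2,5): δ = 8.00°  ✓
  (3,4): δ = 91.52°  ·
  (3,5): δ = 54.59°  ✓
  (4,5): δ = 143.06°  ·
antipodal pairs: 7

count = 7; pairs: (0,2), (0,3), (1,4), (1,5), (2,4), (2,5), (3,5)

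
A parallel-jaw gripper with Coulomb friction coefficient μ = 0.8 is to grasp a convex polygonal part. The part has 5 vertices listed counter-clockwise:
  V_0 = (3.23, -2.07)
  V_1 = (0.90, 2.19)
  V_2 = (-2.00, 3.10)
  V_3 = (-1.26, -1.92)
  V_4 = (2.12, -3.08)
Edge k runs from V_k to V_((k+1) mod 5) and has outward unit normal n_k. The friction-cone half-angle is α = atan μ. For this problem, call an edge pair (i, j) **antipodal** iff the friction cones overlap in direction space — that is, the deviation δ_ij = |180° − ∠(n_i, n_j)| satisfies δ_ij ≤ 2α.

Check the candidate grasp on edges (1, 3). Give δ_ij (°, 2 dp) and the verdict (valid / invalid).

δ = 1.52°, valid

α = atan 0.8 = 38.66°;  2α = 77.32°
edge 1: e_1 = (-2.90, +0.91);  n_1 = (+0.2994, +0.9541)
edge 3: e_3 = (+3.38, -1.16);  n_3 = (-0.3246, -0.9458)
∠(n_1, n_3) = 178.48°
δ = |180° − 178.48°| = 1.52°
1.52° ≤ 2α = 77.32°  →  valid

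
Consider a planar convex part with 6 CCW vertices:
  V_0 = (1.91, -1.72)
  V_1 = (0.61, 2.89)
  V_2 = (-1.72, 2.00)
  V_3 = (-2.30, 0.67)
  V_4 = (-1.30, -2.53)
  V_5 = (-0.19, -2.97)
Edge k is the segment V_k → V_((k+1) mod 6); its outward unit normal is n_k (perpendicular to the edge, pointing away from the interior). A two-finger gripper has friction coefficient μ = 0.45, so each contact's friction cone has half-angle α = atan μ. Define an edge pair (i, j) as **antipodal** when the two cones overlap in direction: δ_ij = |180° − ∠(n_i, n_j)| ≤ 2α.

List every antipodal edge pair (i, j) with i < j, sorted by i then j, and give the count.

α = atan 0.45 = 24.23°;  2α = 48.46°
n_0 = (+0.9625, +0.2714)
n_1 = (-0.3568, +0.9342)
n_2 = (-0.9166, +0.3997)
n_3 = (-0.9545, -0.2983)
n_4 = (-0.3685, -0.9296)
n_5 = (+0.5115, -0.8593)
  (0,1): δ = 84.84°  ·
  (0,2): δ = 39.31°  ✓
  (0,3): δ = 1.61°  ✓
  (0,4): δ = 52.63°  ·
  (0,5): δ = 105.01°  ·
  (1,2): δ = 134.47°  ·
  (1,3): δ = 93.55°  ·
  (1,4): δ = 42.53°  ✓
  (1,5): δ = 9.86°  ✓
  (2,3): δ = 139.08°  ·
  (2,4): δ = 88.06°  ·
  (2,5): δ = 35.68°  ✓
  (3,4): δ = 128.98°  ·
  (3,5): δ = 76.59°  ·
  (4,5): δ = 127.61°  ·
antipodal pairs: 5

count = 5; pairs: (0,2), (0,3), (1,4), (1,5), (2,5)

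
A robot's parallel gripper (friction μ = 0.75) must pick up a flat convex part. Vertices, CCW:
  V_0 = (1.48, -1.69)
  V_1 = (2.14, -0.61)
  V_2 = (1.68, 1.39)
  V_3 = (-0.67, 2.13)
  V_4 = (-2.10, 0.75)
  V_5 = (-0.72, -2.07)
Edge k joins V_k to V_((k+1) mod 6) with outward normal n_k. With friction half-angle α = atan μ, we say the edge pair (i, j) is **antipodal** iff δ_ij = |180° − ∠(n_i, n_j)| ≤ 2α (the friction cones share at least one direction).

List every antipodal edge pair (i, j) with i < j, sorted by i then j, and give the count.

α = atan 0.75 = 36.87°;  2α = 73.74°
n_0 = (+0.8533, -0.5215)
n_1 = (+0.9746, +0.2241)
n_2 = (+0.3004, +0.9538)
n_3 = (-0.6944, +0.7196)
n_4 = (-0.8982, -0.4396)
n_5 = (+0.1702, -0.9854)
  (0,1): δ = 135.62°  ·
  (0,2): δ = 76.05°  ·
  (0,3): δ = 14.59°  ✓
  (0,4): δ = 57.50°  ✓
  (0,5): δ = 131.23°  ·
  (1,2): δ = 120.43°  ·
  (1,3): δ = 58.97°  ✓
  (1,4): δ = 13.12°  ✓
  (1,5): δ = 86.85°  ·
  (2,3): δ = 118.54°  ·
  (2,4): δ = 46.45°  ✓
  (2,5): δ = 27.28°  ✓
  (3,4): δ = 107.91°  ·
  (3,5): δ = 34.18°  ✓
  (4,5): δ = 106.28°  ·
antipodal pairs: 7

count = 7; pairs: (0,3), (0,4), (1,3), (1,4), (2,4), (2,5), (3,5)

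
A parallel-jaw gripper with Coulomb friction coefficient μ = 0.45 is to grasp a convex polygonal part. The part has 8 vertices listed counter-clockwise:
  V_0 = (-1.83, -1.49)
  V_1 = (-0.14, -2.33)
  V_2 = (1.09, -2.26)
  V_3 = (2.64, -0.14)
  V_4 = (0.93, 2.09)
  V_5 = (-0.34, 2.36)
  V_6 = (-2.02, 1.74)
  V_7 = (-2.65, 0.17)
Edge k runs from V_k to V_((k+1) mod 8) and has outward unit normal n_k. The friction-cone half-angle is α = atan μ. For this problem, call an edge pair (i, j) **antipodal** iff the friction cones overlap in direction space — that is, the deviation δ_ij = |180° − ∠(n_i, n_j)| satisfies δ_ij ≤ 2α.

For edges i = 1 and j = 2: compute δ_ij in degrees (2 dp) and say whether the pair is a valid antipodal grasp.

α = atan 0.45 = 24.23°;  2α = 48.46°
edge 1: e_1 = (+1.23, +0.07);  n_1 = (+0.0568, -0.9984)
edge 2: e_2 = (+1.55, +2.12);  n_2 = (+0.8073, -0.5902)
∠(n_1, n_2) = 50.57°
δ = |180° − 50.57°| = 129.43°
129.43° > 2α = 48.46°  →  invalid

δ = 129.43°, invalid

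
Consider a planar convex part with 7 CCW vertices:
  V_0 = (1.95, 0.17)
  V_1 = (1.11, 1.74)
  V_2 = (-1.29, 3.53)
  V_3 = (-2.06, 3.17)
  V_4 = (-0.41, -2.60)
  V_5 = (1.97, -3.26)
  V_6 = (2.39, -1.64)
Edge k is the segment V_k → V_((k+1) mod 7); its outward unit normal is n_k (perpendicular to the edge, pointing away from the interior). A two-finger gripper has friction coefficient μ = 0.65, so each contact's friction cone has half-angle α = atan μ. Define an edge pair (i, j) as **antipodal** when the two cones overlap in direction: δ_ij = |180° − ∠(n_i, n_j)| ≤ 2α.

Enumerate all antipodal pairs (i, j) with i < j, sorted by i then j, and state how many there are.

α = atan 0.65 = 33.02°;  2α = 66.05°
n_0 = (+0.8817, +0.4718)
n_1 = (+0.5979, +0.8016)
n_2 = (-0.4235, +0.9059)
n_3 = (-0.9615, -0.2749)
n_4 = (-0.2672, -0.9636)
n_5 = (+0.9680, -0.2510)
n_6 = (+0.9717, +0.2362)
  (0,1): δ = 154.87°  ·
  (0,2): δ = 93.09°  ·
  (0,3): δ = 12.19°  ✓
  (0,4): δ = 46.35°  ✓
  (0,5): δ = 137.32°  ·
  (0,6): δ = 165.52°  ·
  (1,2): δ = 118.23°  ·
  (1,3): δ = 37.32°  ✓
  (1,4): δ = 21.22°  ✓
  (1,5): δ = 112.18°  ·
  (1,6): δ = 140.38°  ·
  (2,3): δ = 99.10°  ·
  (2,4): δ = 40.56°  ✓
  (2,5): δ = 50.41°  ✓
  (2,6): δ = 78.61°  ·
  (3,4): δ = 121.46°  ·
  (3,5): δ = 30.49°  ✓
  (3,6): δ = 2.30°  ✓
  (4,5): δ = 89.04°  ·
  (4,6): δ = 60.84°  ✓
  (5,6): δ = 151.80°  ·
antipodal pairs: 9

count = 9; pairs: (0,3), (0,4), (1,3), (1,4), (2,4), (2,5), (3,5), (3,6), (4,6)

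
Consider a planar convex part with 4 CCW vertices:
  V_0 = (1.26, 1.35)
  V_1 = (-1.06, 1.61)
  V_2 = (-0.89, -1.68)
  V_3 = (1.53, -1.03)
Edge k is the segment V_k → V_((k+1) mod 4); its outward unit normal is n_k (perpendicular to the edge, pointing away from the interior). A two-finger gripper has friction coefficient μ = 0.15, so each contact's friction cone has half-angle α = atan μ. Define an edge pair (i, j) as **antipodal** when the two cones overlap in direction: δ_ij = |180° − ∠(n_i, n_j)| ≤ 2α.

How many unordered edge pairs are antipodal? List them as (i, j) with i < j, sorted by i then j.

α = atan 0.15 = 8.53°;  2α = 17.06°
n_0 = (+0.1114, +0.9938)
n_1 = (-0.9987, -0.0516)
n_2 = (+0.2594, -0.9658)
n_3 = (+0.9936, +0.1127)
  (0,1): δ = 80.65°  ·
  (0,2): δ = 21.43°  ·
  (0,3): δ = 102.87°  ·
  (1,2): δ = 77.92°  ·
  (1,3): δ = 3.51°  ✓
  (2,3): δ = 98.56°  ·
antipodal pairs: 1

count = 1; pairs: (1,3)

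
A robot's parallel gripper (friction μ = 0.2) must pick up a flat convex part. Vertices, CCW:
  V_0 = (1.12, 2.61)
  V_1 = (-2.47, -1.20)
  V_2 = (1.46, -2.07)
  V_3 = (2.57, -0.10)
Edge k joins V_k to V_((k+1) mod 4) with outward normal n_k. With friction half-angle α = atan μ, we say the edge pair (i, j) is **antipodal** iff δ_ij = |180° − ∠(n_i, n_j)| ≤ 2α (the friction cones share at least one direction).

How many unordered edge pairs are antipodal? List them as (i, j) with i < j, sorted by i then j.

count = 1; pairs: (0,2)

α = atan 0.2 = 11.31°;  2α = 22.62°
n_0 = (-0.7278, +0.6858)
n_1 = (-0.2161, -0.9764)
n_2 = (+0.8712, -0.4909)
n_3 = (+0.8817, +0.4718)
  (0,1): δ = 59.19°  ·
  (0,2): δ = 13.90°  ✓
  (0,3): δ = 71.45°  ·
  (1,2): δ = 106.92°  ·
  (1,3): δ = 49.37°  ·
  (2,3): δ = 122.45°  ·
antipodal pairs: 1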